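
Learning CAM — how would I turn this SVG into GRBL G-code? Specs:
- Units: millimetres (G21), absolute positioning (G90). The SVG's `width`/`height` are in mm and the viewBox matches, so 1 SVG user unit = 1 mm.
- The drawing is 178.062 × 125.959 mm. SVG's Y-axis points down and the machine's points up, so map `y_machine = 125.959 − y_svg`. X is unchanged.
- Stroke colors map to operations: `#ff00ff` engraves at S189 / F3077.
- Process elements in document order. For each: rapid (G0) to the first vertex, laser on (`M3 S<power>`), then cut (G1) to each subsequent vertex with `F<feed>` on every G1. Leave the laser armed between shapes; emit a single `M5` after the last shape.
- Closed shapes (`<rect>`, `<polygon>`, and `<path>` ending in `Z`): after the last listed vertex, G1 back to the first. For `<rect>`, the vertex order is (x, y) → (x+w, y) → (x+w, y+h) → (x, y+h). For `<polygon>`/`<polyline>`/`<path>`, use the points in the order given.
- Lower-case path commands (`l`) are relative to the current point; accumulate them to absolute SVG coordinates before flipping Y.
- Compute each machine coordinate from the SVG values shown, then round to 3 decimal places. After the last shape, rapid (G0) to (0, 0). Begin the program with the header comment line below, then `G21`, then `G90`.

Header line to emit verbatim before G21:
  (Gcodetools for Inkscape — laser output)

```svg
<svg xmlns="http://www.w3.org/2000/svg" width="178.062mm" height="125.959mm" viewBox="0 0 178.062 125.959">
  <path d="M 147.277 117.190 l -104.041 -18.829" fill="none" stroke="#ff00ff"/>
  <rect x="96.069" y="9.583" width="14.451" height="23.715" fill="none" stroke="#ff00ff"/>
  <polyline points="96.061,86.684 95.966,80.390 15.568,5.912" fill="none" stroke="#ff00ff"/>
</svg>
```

1 u = 1 mm; y_m = 125.959 − y.

[1] `<path>` line segment, #ff00ff→engrave S189 F3077: (147.277,8.769) → (43.236,27.598)

[2] `<rect>` rectangle, #ff00ff→engrave S189 F3077: (96.069,116.376) → (110.520,116.376) → (110.520,92.661) → (96.069,92.661) → (96.069,116.376) (closed)

[3] `<polyline>` open polyline, #ff00ff→engrave S189 F3077: (96.061,39.275) → (95.966,45.569) → (15.568,120.047)

(Gcodetools for Inkscape — laser output)
G21
G90
G0 X147.277 Y8.769
M3 S189
G1 X43.236 Y27.598 F3077
G0 X96.069 Y116.376
M3 S189
G1 X110.520 Y116.376 F3077
G1 X110.520 Y92.661 F3077
G1 X96.069 Y92.661 F3077
G1 X96.069 Y116.376 F3077
G0 X96.061 Y39.275
M3 S189
G1 X95.966 Y45.569 F3077
G1 X15.568 Y120.047 F3077
M5
G0 X0.000 Y0.000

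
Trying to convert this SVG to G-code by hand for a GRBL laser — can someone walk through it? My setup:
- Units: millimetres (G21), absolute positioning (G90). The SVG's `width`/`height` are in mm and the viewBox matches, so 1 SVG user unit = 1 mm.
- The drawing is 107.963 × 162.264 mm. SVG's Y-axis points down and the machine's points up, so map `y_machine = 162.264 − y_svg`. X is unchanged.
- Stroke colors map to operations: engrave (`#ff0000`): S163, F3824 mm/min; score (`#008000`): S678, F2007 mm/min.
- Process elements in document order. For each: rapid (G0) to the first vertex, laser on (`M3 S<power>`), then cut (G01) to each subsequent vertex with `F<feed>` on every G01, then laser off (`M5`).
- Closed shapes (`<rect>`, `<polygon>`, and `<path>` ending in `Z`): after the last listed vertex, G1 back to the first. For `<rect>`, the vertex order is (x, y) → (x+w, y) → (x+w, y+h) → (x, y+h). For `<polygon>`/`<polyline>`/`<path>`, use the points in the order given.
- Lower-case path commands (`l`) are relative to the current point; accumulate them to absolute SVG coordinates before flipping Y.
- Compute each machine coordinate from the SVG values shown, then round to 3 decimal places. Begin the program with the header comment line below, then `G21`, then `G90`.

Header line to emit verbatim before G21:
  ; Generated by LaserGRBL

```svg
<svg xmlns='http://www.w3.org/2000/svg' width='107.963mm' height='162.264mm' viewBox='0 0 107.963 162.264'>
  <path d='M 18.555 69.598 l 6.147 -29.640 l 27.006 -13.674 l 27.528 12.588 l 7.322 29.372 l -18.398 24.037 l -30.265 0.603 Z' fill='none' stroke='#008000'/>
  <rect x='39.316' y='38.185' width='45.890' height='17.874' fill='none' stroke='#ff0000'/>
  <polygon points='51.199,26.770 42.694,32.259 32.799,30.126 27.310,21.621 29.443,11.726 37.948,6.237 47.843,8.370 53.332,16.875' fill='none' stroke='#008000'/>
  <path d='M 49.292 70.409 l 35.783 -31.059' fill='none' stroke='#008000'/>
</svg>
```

; Generated by LaserGRBL
G21
G90
G0 X18.555 Y92.666
M3 S678
G01 X24.702 Y122.306 F2007
G01 X51.708 Y135.980 F2007
G01 X79.236 Y123.392 F2007
G01 X86.558 Y94.020 F2007
G01 X68.160 Y69.983 F2007
G01 X37.895 Y69.380 F2007
G01 X18.555 Y92.666 F2007
M5
G0 X39.316 Y124.079
M3 S163
G01 X85.206 Y124.079 F3824
G01 X85.206 Y106.205 F3824
G01 X39.316 Y106.205 F3824
G01 X39.316 Y124.079 F3824
M5
G0 X51.199 Y135.494
M3 S678
G01 X42.694 Y130.005 F2007
G01 X32.799 Y132.138 F2007
G01 X27.310 Y140.643 F2007
G01 X29.443 Y150.538 F2007
G01 X37.948 Y156.027 F2007
G01 X47.843 Y153.894 F2007
G01 X53.332 Y145.389 F2007
G01 X51.199 Y135.494 F2007
M5
G0 X49.292 Y91.855
M3 S678
G01 X85.075 Y122.914 F2007
M5

1 u = 1 mm; y_m = 162.264 − y.

[1] `<path>` regular polygon, #008000→score S678 F2007: (18.555,92.666) → (24.702,122.306) → (51.708,135.980) → (79.236,123.392) → (86.558,94.020) → (68.160,69.983) → (37.895,69.380) → (18.555,92.666) (closed)

[2] `<rect>` rectangle, #ff0000→engrave S163 F3824: (39.316,124.079) → (85.206,124.079) → (85.206,106.205) → (39.316,106.205) → (39.316,124.079) (closed)

[3] `<polygon>` regular polygon, #008000→score S678 F2007: (51.199,135.494) → (42.694,130.005) → (32.799,132.138) → (27.310,140.643) → (29.443,150.538) → (37.948,156.027) → (47.843,153.894) → (53.332,145.389) → (51.199,135.494) (closed)

[4] `<path>` line segment, #008000→score S678 F2007: (49.292,91.855) → (85.075,122.914)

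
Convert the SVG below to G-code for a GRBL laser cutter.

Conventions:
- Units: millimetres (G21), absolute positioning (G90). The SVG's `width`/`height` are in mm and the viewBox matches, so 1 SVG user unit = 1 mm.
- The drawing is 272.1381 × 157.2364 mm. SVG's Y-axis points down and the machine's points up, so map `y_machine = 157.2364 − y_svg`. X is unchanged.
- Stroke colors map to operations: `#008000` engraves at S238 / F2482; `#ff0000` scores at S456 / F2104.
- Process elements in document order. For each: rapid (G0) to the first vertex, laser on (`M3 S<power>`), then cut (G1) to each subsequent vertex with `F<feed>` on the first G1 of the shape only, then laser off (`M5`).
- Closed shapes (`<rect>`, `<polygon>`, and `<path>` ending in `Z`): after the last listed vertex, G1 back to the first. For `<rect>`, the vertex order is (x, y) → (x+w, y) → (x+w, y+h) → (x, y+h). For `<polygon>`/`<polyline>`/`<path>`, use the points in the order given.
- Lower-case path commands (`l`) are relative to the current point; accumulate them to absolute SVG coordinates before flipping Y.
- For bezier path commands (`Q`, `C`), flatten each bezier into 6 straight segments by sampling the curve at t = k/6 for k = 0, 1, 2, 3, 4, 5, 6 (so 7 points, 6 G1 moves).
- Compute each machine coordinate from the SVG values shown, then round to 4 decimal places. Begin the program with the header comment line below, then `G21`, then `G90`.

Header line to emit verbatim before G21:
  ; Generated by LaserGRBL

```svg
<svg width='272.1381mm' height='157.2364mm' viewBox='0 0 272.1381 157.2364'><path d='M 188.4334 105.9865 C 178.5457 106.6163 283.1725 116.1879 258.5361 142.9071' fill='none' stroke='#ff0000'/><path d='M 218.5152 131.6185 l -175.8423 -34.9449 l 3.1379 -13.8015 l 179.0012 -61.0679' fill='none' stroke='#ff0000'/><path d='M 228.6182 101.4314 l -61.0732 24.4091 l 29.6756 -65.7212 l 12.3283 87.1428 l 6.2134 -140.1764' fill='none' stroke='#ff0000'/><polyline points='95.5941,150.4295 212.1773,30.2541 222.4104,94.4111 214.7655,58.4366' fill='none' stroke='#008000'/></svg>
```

; Generated by LaserGRBL
G21
G90
G0 X188.4334 Y51.2499
M3 S456
G1 X191.9038 Y50.1519 F2104
G1 X207.6884 Y47.3356
G1 X229.0155 Y42.5731
G1 X249.1136 Y35.6366
G1 X261.2110 Y26.2979
G1 X258.5361 Y14.3293
M5
G0 X218.5152 Y25.6179
M3 S456
G1 X42.6729 Y60.5628 F2104
G1 X45.8108 Y74.3643
G1 X224.8120 Y135.4322
M5
G0 X228.6182 Y55.8050
M3 S456
G1 X167.5450 Y31.3959 F2104
G1 X197.2206 Y97.1171
G1 X209.5489 Y9.9743
G1 X215.7623 Y150.1507
M5
G0 X95.5941 Y6.8069
M3 S238
G1 X212.1773 Y126.9823 F2482
G1 X222.4104 Y62.8253
G1 X214.7655 Y98.7998
M5

Since the viewBox matches the mm dimensions, user units are millimetres directly. The only transform is the Y-flip y_m = 157.2364 − y_svg.

Shape 1 is a cubic bezier drawn with `<path>`. Its stroke #ff0000 means score at S456, F2104. After flipping Y the toolpath is (188.4334,51.2499) → (191.9038,50.1519) → (207.6884,47.3356) → (229.0155,42.5731) → (249.1136,35.6366) → (261.2110,26.2979) → (258.5361,14.3293).

Shape 2 is a open polyline drawn with `<path>`. Its stroke #ff0000 means score at S456, F2104. After flipping Y the toolpath is (218.5152,25.6179) → (42.6729,60.5628) → (45.8108,74.3643) → (224.8120,135.4322).

Shape 3 is a open polyline drawn with `<path>`. Its stroke #ff0000 means score at S456, F2104. After flipping Y the toolpath is (228.6182,55.8050) → (167.5450,31.3959) → (197.2206,97.1171) → (209.5489,9.9743) → (215.7623,150.1507).

Shape 4 is a open polyline drawn with `<polyline>`. Its stroke #008000 means engrave at S238, F2482. After flipping Y the toolpath is (95.5941,6.8069) → (212.1773,126.9823) → (222.4104,62.8253) → (214.7655,98.7998).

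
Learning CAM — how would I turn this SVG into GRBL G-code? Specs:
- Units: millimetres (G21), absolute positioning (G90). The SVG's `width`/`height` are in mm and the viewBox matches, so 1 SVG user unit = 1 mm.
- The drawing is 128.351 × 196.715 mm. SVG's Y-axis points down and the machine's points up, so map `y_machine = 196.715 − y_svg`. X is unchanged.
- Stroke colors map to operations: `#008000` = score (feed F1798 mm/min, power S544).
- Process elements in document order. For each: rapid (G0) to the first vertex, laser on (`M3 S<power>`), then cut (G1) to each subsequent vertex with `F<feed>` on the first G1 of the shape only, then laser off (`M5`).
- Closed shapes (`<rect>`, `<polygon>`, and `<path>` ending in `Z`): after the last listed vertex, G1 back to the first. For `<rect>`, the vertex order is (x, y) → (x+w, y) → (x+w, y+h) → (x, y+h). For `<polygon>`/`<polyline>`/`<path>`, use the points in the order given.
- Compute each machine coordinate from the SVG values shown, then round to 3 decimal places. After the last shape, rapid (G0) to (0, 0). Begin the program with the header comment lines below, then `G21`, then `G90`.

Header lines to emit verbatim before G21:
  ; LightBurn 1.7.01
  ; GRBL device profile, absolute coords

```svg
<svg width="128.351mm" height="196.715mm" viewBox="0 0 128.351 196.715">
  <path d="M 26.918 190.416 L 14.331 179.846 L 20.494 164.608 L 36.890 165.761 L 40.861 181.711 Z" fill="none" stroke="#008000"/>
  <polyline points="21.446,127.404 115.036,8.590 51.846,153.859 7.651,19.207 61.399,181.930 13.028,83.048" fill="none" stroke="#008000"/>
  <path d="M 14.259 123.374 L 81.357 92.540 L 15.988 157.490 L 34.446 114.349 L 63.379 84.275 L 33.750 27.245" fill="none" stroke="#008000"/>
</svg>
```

1 u = 1 mm; y_m = 196.715 − y.

[1] `<path>` regular polygon, #008000→score S544 F1798: (26.918,6.299) → (14.331,16.869) → (20.494,32.107) → (36.890,30.954) → (40.861,15.004) → (26.918,6.299) (closed)

[2] `<polyline>` open polyline, #008000→score S544 F1798: (21.446,69.311) → (115.036,188.125) → (51.846,42.856) → (7.651,177.508) → (61.399,14.785) → (13.028,113.667)

[3] `<path>` open polyline, #008000→score S544 F1798: (14.259,73.341) → (81.357,104.175) → (15.988,39.225) → (34.446,82.366) → (63.379,112.440) → (33.750,169.470)

; LightBurn 1.7.01
; GRBL device profile, absolute coords
G21
G90
G0 X26.918 Y6.299
M3 S544
G1 X14.331 Y16.869 F1798
G1 X20.494 Y32.107
G1 X36.890 Y30.954
G1 X40.861 Y15.004
G1 X26.918 Y6.299
M5
G0 X21.446 Y69.311
M3 S544
G1 X115.036 Y188.125 F1798
G1 X51.846 Y42.856
G1 X7.651 Y177.508
G1 X61.399 Y14.785
G1 X13.028 Y113.667
M5
G0 X14.259 Y73.341
M3 S544
G1 X81.357 Y104.175 F1798
G1 X15.988 Y39.225
G1 X34.446 Y82.366
G1 X63.379 Y112.440
G1 X33.750 Y169.470
M5
G0 X0.000 Y0.000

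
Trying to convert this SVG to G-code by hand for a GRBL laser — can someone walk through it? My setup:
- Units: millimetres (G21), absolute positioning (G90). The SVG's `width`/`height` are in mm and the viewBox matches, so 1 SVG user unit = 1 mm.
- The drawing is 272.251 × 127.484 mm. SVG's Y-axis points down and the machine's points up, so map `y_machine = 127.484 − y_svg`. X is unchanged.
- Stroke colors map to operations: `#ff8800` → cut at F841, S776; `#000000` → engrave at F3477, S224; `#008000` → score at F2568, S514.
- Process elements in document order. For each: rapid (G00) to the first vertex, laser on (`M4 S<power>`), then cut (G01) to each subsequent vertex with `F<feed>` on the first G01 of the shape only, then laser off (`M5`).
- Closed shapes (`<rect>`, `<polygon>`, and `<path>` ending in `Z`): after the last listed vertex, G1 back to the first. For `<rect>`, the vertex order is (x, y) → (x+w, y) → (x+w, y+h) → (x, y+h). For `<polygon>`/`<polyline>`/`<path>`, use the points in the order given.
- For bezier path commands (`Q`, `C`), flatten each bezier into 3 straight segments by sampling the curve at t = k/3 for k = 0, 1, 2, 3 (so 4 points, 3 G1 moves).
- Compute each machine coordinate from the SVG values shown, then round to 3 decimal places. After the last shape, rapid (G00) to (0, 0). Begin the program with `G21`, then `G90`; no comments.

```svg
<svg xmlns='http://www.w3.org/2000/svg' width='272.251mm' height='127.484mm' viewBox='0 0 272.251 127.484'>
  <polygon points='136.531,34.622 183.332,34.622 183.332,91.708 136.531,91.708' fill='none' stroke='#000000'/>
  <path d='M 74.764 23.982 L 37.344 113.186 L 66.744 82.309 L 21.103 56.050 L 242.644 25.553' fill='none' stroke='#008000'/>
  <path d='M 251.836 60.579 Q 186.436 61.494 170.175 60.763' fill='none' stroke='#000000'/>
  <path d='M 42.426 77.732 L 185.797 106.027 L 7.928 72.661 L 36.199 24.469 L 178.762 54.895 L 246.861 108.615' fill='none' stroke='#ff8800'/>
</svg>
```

1 u = 1 mm; y_m = 127.484 − y.

[1] `<polygon>` rectangle, #000000→engrave S224 F3477: (136.531,92.862) → (183.332,92.862) → (183.332,35.776) → (136.531,35.776) → (136.531,92.862) (closed)

[2] `<path>` open polyline, #008000→score S514 F2568: (74.764,103.502) → (37.344,14.298) → (66.744,45.175) → (21.103,71.434) → (242.644,101.931)

[3] `<path>` quadratic bezier, #000000→engrave S224 F3477: (251.836,66.905) → (213.696,66.478) → (186.476,66.417) → (170.175,66.721)

[4] `<path>` open polyline, #ff8800→cut S776 F841: (42.426,49.752) → (185.797,21.457) → (7.928,54.823) → (36.199,103.015) → (178.762,72.589) → (246.861,18.869)

G21
G90
G00 X136.531 Y92.862
M4 S224
G01 X183.332 Y92.862 F3477
G01 X183.332 Y35.776
G01 X136.531 Y35.776
G01 X136.531 Y92.862
M5
G00 X74.764 Y103.502
M4 S514
G01 X37.344 Y14.298 F2568
G01 X66.744 Y45.175
G01 X21.103 Y71.434
G01 X242.644 Y101.931
M5
G00 X251.836 Y66.905
M4 S224
G01 X213.696 Y66.478 F3477
G01 X186.476 Y66.417
G01 X170.175 Y66.721
M5
G00 X42.426 Y49.752
M4 S776
G01 X185.797 Y21.457 F841
G01 X7.928 Y54.823
G01 X36.199 Y103.015
G01 X178.762 Y72.589
G01 X246.861 Y18.869
M5
G00 X0.000 Y0.000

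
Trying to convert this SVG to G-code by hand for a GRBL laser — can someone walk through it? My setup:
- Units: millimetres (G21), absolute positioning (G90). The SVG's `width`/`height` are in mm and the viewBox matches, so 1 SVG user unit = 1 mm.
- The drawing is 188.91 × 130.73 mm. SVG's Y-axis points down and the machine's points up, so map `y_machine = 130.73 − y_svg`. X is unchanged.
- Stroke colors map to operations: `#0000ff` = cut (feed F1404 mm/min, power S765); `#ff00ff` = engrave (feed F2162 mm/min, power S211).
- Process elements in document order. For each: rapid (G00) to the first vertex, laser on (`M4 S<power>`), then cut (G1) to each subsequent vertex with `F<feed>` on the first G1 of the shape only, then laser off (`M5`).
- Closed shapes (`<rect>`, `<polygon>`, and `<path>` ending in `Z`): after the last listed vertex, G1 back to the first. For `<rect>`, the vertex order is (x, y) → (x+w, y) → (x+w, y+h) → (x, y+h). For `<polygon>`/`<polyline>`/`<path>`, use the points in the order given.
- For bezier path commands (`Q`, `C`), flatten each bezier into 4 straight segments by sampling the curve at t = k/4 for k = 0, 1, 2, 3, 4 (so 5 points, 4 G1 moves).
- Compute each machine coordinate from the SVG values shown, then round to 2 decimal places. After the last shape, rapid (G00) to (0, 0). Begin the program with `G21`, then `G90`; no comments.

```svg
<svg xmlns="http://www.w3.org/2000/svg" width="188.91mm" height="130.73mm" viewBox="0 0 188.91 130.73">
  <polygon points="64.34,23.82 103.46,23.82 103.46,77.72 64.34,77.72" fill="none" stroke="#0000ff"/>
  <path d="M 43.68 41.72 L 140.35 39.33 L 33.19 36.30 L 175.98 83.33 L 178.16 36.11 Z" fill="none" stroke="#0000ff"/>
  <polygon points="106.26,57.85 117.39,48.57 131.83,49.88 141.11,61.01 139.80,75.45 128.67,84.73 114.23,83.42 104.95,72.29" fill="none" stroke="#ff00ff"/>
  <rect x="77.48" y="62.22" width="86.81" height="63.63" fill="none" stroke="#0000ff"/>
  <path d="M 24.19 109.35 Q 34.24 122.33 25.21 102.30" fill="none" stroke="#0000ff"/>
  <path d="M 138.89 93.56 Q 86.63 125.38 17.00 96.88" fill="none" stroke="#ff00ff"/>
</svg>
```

G21
G90
G00 X64.34 Y106.91
M4 S765
G1 X103.46 Y106.91 F1404
G1 X103.46 Y53.01
G1 X64.34 Y53.01
G1 X64.34 Y106.91
M5
G00 X43.68 Y89.01
M4 S765
G1 X140.35 Y91.40 F1404
G1 X33.19 Y94.43
G1 X175.98 Y47.40
G1 X178.16 Y94.62
G1 X43.68 Y89.01
M5
G00 X106.26 Y72.88
M4 S211
G1 X117.39 Y82.16 F2162
G1 X131.83 Y80.85
G1 X141.11 Y69.72
G1 X139.80 Y55.28
G1 X128.67 Y46.00
G1 X114.23 Y47.31
G1 X104.95 Y58.44
G1 X106.26 Y72.88
M5
G00 X77.48 Y68.51
M4 S765
G1 X164.29 Y68.51 F1404
G1 X164.29 Y4.88
G1 X77.48 Y4.88
G1 X77.48 Y68.51
M5
G00 X24.19 Y21.38
M4 S765
G1 X28.02 Y16.95 F1404
G1 X29.47 Y16.65
G1 X28.53 Y20.48
G1 X25.21 Y28.43
M5
G00 X138.89 Y37.17
M4 S211
G1 X111.67 Y25.03 F2162
G1 X82.29 Y20.43
G1 X50.73 Y23.37
G1 X17.00 Y33.85
M5
G00 X0.00 Y0.00

Since the viewBox matches the mm dimensions, user units are millimetres directly. The only transform is the Y-flip y_m = 130.73 − y_svg.

Shape 1 is a rectangle drawn with `<polygon>`. Its stroke #0000ff means cut at S765, F1404. After flipping Y the toolpath is (64.34,106.91) → (103.46,106.91) → (103.46,53.01) → (64.34,53.01) → (64.34,106.91), returning to the start.

Shape 2 is a closed polygon drawn with `<path>`. Its stroke #0000ff means cut at S765, F1404. After flipping Y the toolpath is (43.68,89.01) → (140.35,91.40) → (33.19,94.43) → (175.98,47.40) → (178.16,94.62) → (43.68,89.01), returning to the start.

Shape 3 is a regular polygon drawn with `<polygon>`. Its stroke #ff00ff means engrave at S211, F2162. After flipping Y the toolpath is (106.26,72.88) → (117.39,82.16) → (131.83,80.85) → (141.11,69.72) → (139.80,55.28) → (128.67,46.00) → (114.23,47.31) → (104.95,58.44) → (106.26,72.88), returning to the start.

Shape 4 is a rectangle drawn with `<rect>`. Its stroke #0000ff means cut at S765, F1404. After flipping Y the toolpath is (77.48,68.51) → (164.29,68.51) → (164.29,4.88) → (77.48,4.88) → (77.48,68.51), returning to the start.

Shape 5 is a quadratic bezier drawn with `<path>`. Its stroke #0000ff means cut at S765, F1404. After flipping Y the toolpath is (24.19,21.38) → (28.02,16.95) → (29.47,16.65) → (28.53,20.48) → (25.21,28.43).

Shape 6 is a quadratic bezier drawn with `<path>`. Its stroke #ff00ff means engrave at S211, F2162. After flipping Y the toolpath is (138.89,37.17) → (111.67,25.03) → (82.29,20.43) → (50.73,23.37) → (17.00,33.85).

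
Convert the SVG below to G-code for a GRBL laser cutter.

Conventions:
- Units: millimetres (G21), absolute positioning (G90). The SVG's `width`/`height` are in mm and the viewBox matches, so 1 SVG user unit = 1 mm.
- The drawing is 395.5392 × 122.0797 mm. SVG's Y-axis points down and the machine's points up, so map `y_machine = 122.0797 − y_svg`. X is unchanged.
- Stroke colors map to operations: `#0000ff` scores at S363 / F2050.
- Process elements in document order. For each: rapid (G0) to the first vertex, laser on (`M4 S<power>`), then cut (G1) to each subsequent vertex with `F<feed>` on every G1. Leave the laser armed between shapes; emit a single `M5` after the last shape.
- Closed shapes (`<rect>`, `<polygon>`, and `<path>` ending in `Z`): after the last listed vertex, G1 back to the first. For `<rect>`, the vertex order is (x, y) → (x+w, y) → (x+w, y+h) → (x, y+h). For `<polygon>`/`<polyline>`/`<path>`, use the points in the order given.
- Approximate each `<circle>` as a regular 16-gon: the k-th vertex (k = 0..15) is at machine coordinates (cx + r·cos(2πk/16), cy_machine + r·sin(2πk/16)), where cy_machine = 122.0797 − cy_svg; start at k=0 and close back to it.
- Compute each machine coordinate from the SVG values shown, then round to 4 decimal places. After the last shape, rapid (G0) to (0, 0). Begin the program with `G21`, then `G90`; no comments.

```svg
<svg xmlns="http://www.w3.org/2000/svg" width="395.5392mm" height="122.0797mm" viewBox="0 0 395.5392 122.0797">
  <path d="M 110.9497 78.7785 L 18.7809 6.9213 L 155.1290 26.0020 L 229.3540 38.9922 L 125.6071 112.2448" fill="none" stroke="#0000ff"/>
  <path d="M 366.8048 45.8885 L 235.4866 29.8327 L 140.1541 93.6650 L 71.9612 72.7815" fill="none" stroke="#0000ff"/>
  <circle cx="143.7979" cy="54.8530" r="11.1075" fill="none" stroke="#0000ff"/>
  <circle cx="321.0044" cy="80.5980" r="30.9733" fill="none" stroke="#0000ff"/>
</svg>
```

Since the viewBox matches the mm dimensions, user units are millimetres directly. The only transform is the Y-flip y_m = 122.0797 − y_svg.

Shape 1 is a open polyline drawn with `<path>`. Its stroke #0000ff means score at S363, F2050. After flipping Y the toolpath is (110.9497,43.3012) → (18.7809,115.1584) → (155.1290,96.0777) → (229.3540,83.0875) → (125.6071,9.8349).

Shape 2 is a open polyline drawn with `<path>`. Its stroke #0000ff means score at S363, F2050. After flipping Y the toolpath is (366.8048,76.1912) → (235.4866,92.2470) → (140.1541,28.4147) → (71.9612,49.2982).

Shape 3 is a circle drawn with `<circle>`. Its stroke #0000ff means score at S363, F2050. After flipping Y the toolpath is (154.9054,67.2267) → (154.0599,71.4774) → (151.6521,75.0809) → (148.0486,77.4887) → (143.7979,78.3342) → (139.5472,77.4887) → (135.9437,75.0809) → (133.5359,71.4774) → (132.6904,67.2267) → (133.5359,62.9760) → (135.9437,59.3725) → (139.5472,56.9647) → (143.7979,56.1192) → (148.0486,56.9647) → (151.6521,59.3725) → (154.0599,62.9760) → (154.9054,67.2267), returning to the start.

Shape 4 is a circle drawn with `<circle>`. Its stroke #0000ff means score at S363, F2050. After flipping Y the toolpath is (351.9777,41.4817) → (349.6200,53.3347) → (342.9058,63.3831) → (332.8574,70.0973) → (321.0044,72.4550) → (309.1514,70.0973) → (299.1030,63.3831) → (292.3888,53.3347) → (290.0311,41.4817) → (292.3888,29.6287) → (299.1030,19.5803) → (309.1514,12.8661) → (321.0044,10.5084) → (332.8574,12.8661) → (342.9058,19.5803) → (349.6200,29.6287) → (351.9777,41.4817), returning to the start.

G21
G90
G0 X110.9497 Y43.3012
M4 S363
G1 X18.7809 Y115.1584 F2050
G1 X155.1290 Y96.0777 F2050
G1 X229.3540 Y83.0875 F2050
G1 X125.6071 Y9.8349 F2050
G0 X366.8048 Y76.1912
M4 S363
G1 X235.4866 Y92.2470 F2050
G1 X140.1541 Y28.4147 F2050
G1 X71.9612 Y49.2982 F2050
G0 X154.9054 Y67.2267
M4 S363
G1 X154.0599 Y71.4774 F2050
G1 X151.6521 Y75.0809 F2050
G1 X148.0486 Y77.4887 F2050
G1 X143.7979 Y78.3342 F2050
G1 X139.5472 Y77.4887 F2050
G1 X135.9437 Y75.0809 F2050
G1 X133.5359 Y71.4774 F2050
G1 X132.6904 Y67.2267 F2050
G1 X133.5359 Y62.9760 F2050
G1 X135.9437 Y59.3725 F2050
G1 X139.5472 Y56.9647 F2050
G1 X143.7979 Y56.1192 F2050
G1 X148.0486 Y56.9647 F2050
G1 X151.6521 Y59.3725 F2050
G1 X154.0599 Y62.9760 F2050
G1 X154.9054 Y67.2267 F2050
G0 X351.9777 Y41.4817
M4 S363
G1 X349.6200 Y53.3347 F2050
G1 X342.9058 Y63.3831 F2050
G1 X332.8574 Y70.0973 F2050
G1 X321.0044 Y72.4550 F2050
G1 X309.1514 Y70.0973 F2050
G1 X299.1030 Y63.3831 F2050
G1 X292.3888 Y53.3347 F2050
G1 X290.0311 Y41.4817 F2050
G1 X292.3888 Y29.6287 F2050
G1 X299.1030 Y19.5803 F2050
G1 X309.1514 Y12.8661 F2050
G1 X321.0044 Y10.5084 F2050
G1 X332.8574 Y12.8661 F2050
G1 X342.9058 Y19.5803 F2050
G1 X349.6200 Y29.6287 F2050
G1 X351.9777 Y41.4817 F2050
M5
G0 X0.0000 Y0.0000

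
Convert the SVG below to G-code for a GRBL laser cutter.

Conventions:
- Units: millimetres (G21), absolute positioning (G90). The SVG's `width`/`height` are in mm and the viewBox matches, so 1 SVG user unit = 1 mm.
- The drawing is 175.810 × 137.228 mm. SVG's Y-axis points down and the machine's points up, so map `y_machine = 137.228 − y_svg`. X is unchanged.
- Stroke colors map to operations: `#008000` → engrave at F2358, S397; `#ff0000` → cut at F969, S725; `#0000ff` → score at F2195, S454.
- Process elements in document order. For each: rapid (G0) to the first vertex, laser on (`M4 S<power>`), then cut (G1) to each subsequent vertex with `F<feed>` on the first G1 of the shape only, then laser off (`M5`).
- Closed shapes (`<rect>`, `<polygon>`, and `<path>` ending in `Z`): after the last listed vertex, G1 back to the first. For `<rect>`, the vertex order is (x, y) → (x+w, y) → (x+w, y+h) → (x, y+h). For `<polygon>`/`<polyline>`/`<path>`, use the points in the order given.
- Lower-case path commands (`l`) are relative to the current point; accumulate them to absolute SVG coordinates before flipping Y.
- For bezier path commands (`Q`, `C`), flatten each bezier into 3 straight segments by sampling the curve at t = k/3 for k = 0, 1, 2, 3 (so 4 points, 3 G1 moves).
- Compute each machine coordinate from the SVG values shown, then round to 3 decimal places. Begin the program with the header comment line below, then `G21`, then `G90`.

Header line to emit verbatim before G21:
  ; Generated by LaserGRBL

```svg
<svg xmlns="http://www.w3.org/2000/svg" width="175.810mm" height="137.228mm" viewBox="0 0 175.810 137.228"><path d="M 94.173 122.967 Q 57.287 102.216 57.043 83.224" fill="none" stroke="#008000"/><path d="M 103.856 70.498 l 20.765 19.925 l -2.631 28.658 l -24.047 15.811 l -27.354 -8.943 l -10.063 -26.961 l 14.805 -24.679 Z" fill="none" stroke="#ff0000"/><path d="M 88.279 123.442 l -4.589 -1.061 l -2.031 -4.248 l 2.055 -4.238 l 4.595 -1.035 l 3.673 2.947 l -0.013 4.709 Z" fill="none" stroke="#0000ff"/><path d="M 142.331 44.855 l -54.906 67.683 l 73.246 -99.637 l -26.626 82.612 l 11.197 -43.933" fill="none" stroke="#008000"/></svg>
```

; Generated by LaserGRBL
G21
G90
G0 X94.173 Y14.261
M4 S397
G1 X73.654 Y27.900 F2358
G1 X61.277 Y41.147
G1 X57.043 Y54.004
M5
G0 X103.856 Y66.730
M4 S725
G1 X124.621 Y46.805 F969
G1 X121.990 Y18.147
G1 X97.943 Y2.336
G1 X70.589 Y11.279
G1 X60.526 Y38.240
G1 X75.331 Y62.919
G1 X103.856 Y66.730
M5
G0 X88.279 Y13.786
M4 S454
G1 X83.690 Y14.847 F2195
G1 X81.659 Y19.095
G1 X83.714 Y23.333
G1 X88.309 Y24.368
G1 X91.982 Y21.421
G1 X91.969 Y16.712
G1 X88.279 Y13.786
M5
G0 X142.331 Y92.373
M4 S397
G1 X87.425 Y24.690 F2358
G1 X160.671 Y124.327
G1 X134.045 Y41.715
G1 X145.242 Y85.648
M5

Since the viewBox matches the mm dimensions, user units are millimetres directly. The only transform is the Y-flip y_m = 137.228 − y_svg.

Shape 1 is a quadratic bezier drawn with `<path>`. Its stroke #008000 means engrave at S397, F2358. After flipping Y the toolpath is (94.173,14.261) → (73.654,27.900) → (61.277,41.147) → (57.043,54.004).

Shape 2 is a regular polygon drawn with `<path>`. Its stroke #ff0000 means cut at S725, F969. After flipping Y the toolpath is (103.856,66.730) → (124.621,46.805) → (121.990,18.147) → (97.943,2.336) → (70.589,11.279) → (60.526,38.240) → (75.331,62.919) → (103.856,66.730), returning to the start.

Shape 3 is a regular polygon drawn with `<path>`. Its stroke #0000ff means score at S454, F2195. After flipping Y the toolpath is (88.279,13.786) → (83.690,14.847) → (81.659,19.095) → (83.714,23.333) → (88.309,24.368) → (91.982,21.421) → (91.969,16.712) → (88.279,13.786), returning to the start.

Shape 4 is a open polyline drawn with `<path>`. Its stroke #008000 means engrave at S397, F2358. After flipping Y the toolpath is (142.331,92.373) → (87.425,24.690) → (160.671,124.327) → (134.045,41.715) → (145.242,85.648).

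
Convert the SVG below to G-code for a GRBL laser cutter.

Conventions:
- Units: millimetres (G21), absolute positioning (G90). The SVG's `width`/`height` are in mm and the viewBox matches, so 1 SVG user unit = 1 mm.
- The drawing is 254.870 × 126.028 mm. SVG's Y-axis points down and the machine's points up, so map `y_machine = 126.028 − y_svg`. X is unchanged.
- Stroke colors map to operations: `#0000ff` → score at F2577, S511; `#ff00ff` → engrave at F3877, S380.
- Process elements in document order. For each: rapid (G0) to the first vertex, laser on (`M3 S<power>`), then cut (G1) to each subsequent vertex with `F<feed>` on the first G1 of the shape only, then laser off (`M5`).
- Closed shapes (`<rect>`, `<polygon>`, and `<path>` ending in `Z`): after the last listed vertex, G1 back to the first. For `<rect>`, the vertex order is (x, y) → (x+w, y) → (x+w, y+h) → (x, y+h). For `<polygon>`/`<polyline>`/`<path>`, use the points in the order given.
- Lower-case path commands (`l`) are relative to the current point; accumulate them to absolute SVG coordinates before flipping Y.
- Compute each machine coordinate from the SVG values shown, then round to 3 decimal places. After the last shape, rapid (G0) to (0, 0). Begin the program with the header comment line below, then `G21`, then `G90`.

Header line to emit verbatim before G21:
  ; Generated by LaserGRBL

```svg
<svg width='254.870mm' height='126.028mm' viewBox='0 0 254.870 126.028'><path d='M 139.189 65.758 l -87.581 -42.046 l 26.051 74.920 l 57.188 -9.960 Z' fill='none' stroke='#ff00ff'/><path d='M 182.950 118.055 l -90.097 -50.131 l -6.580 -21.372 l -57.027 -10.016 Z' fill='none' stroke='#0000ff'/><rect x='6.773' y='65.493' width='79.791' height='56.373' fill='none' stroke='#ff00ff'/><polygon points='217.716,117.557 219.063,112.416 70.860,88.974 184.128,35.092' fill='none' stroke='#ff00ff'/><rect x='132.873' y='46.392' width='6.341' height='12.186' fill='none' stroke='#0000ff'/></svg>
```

; Generated by LaserGRBL
G21
G90
G0 X139.189 Y60.270
M3 S380
G1 X51.608 Y102.316 F3877
G1 X77.659 Y27.396
G1 X134.847 Y37.356
G1 X139.189 Y60.270
M5
G0 X182.950 Y7.973
M3 S511
G1 X92.853 Y58.104 F2577
G1 X86.273 Y79.476
G1 X29.246 Y89.492
G1 X182.950 Y7.973
M5
G0 X6.773 Y60.535
M3 S380
G1 X86.564 Y60.535 F3877
G1 X86.564 Y4.162
G1 X6.773 Y4.162
G1 X6.773 Y60.535
M5
G0 X217.716 Y8.471
M3 S380
G1 X219.063 Y13.612 F3877
G1 X70.860 Y37.054
G1 X184.128 Y90.936
G1 X217.716 Y8.471
M5
G0 X132.873 Y79.636
M3 S511
G1 X139.214 Y79.636 F2577
G1 X139.214 Y67.450
G1 X132.873 Y67.450
G1 X132.873 Y79.636
M5
G0 X0.000 Y0.000

1 u = 1 mm; y_m = 126.028 − y.

[1] `<path>` closed polygon, #ff00ff→engrave S380 F3877: (139.189,60.270) → (51.608,102.316) → (77.659,27.396) → (134.847,37.356) → (139.189,60.270) (closed)

[2] `<path>` closed polygon, #0000ff→score S511 F2577: (182.950,7.973) → (92.853,58.104) → (86.273,79.476) → (29.246,89.492) → (182.950,7.973) (closed)

[3] `<rect>` rectangle, #ff00ff→engrave S380 F3877: (6.773,60.535) → (86.564,60.535) → (86.564,4.162) → (6.773,4.162) → (6.773,60.535) (closed)

[4] `<polygon>` closed polygon, #ff00ff→engrave S380 F3877: (217.716,8.471) → (219.063,13.612) → (70.860,37.054) → (184.128,90.936) → (217.716,8.471) (closed)

[5] `<rect>` rectangle, #0000ff→score S511 F2577: (132.873,79.636) → (139.214,79.636) → (139.214,67.450) → (132.873,67.450) → (132.873,79.636) (closed)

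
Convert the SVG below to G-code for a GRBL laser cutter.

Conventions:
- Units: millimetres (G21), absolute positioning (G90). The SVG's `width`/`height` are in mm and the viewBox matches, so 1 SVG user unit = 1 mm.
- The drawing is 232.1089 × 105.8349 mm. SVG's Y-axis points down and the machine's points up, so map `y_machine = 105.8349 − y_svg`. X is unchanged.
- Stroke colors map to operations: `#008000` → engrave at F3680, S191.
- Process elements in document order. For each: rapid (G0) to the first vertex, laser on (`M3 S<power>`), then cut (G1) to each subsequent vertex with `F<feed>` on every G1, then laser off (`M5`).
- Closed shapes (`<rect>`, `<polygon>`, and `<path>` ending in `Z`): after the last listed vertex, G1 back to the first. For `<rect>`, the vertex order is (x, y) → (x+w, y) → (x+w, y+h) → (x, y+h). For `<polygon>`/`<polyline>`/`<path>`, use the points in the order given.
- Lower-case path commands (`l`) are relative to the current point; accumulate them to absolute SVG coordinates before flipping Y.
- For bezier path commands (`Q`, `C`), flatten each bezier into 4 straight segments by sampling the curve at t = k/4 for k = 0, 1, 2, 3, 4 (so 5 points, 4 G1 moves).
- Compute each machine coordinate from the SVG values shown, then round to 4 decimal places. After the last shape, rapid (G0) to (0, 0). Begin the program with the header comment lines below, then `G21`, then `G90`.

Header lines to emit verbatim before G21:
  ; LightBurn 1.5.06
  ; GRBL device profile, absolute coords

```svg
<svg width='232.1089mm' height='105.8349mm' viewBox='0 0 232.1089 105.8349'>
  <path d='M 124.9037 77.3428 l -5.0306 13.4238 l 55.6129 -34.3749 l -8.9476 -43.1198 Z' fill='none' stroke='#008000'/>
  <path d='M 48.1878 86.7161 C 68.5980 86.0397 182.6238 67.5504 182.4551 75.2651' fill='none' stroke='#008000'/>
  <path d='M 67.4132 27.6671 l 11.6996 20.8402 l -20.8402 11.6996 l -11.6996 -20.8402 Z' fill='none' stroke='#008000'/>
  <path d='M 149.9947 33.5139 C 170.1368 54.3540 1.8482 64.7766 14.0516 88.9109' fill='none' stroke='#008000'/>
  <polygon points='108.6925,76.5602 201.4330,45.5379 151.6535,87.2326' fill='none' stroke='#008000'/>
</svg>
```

; LightBurn 1.5.06
; GRBL device profile, absolute coords
G21
G90
G0 X124.9037 Y28.4921
M3 S191
G1 X119.8731 Y15.0683 F3680
G1 X175.4860 Y49.4432 F3680
G1 X166.5384 Y92.5630 F3680
G1 X124.9037 Y28.4921 F3680
M5
G0 X48.1878 Y19.1188
M3 S191
G1 X77.8013 Y22.2783 F3680
G1 X123.0385 Y27.9910 F3680
G1 X164.4172 Y32.1303 F3680
G1 X182.4551 Y30.5698 F3680
M5
G0 X67.4132 Y78.1678
M3 S191
G1 X79.1128 Y57.3276 F3680
G1 X58.2726 Y45.6280 F3680
G1 X46.5730 Y66.4682 F3680
G1 X67.4132 Y78.1678 F3680
M5
G0 X149.9947 Y72.3210
M3 S191
G1 X135.5349 Y58.2672 F3680
G1 X85.0002 Y45.8578 F3680
G1 X32.9769 Y32.8308 F3680
G1 X14.0516 Y16.9240 F3680
M5
G0 X108.6925 Y29.2747
M3 S191
G1 X201.4330 Y60.2970 F3680
G1 X151.6535 Y18.6023 F3680
G1 X108.6925 Y29.2747 F3680
M5
G0 X0.0000 Y0.0000

Since the viewBox matches the mm dimensions, user units are millimetres directly. The only transform is the Y-flip y_m = 105.8349 − y_svg.

Shape 1 is a closed polygon drawn with `<path>`. Its stroke #008000 means engrave at S191, F3680. After flipping Y the toolpath is (124.9037,28.4921) → (119.8731,15.0683) → (175.4860,49.4432) → (166.5384,92.5630) → (124.9037,28.4921), returning to the start.

Shape 2 is a cubic bezier drawn with `<path>`. Its stroke #008000 means engrave at S191, F3680. After flipping Y the toolpath is (48.1878,19.1188) → (77.8013,22.2783) → (123.0385,27.9910) → (164.4172,32.1303) → (182.4551,30.5698).

Shape 3 is a regular polygon drawn with `<path>`. Its stroke #008000 means engrave at S191, F3680. After flipping Y the toolpath is (67.4132,78.1678) → (79.1128,57.3276) → (58.2726,45.6280) → (46.5730,66.4682) → (67.4132,78.1678), returning to the start.

Shape 4 is a cubic bezier drawn with `<path>`. Its stroke #008000 means engrave at S191, F3680. After flipping Y the toolpath is (149.9947,72.3210) → (135.5349,58.2672) → (85.0002,45.8578) → (32.9769,32.8308) → (14.0516,16.9240).

Shape 5 is a closed polygon drawn with `<polygon>`. Its stroke #008000 means engrave at S191, F3680. After flipping Y the toolpath is (108.6925,29.2747) → (201.4330,60.2970) → (151.6535,18.6023) → (108.6925,29.2747), returning to the start.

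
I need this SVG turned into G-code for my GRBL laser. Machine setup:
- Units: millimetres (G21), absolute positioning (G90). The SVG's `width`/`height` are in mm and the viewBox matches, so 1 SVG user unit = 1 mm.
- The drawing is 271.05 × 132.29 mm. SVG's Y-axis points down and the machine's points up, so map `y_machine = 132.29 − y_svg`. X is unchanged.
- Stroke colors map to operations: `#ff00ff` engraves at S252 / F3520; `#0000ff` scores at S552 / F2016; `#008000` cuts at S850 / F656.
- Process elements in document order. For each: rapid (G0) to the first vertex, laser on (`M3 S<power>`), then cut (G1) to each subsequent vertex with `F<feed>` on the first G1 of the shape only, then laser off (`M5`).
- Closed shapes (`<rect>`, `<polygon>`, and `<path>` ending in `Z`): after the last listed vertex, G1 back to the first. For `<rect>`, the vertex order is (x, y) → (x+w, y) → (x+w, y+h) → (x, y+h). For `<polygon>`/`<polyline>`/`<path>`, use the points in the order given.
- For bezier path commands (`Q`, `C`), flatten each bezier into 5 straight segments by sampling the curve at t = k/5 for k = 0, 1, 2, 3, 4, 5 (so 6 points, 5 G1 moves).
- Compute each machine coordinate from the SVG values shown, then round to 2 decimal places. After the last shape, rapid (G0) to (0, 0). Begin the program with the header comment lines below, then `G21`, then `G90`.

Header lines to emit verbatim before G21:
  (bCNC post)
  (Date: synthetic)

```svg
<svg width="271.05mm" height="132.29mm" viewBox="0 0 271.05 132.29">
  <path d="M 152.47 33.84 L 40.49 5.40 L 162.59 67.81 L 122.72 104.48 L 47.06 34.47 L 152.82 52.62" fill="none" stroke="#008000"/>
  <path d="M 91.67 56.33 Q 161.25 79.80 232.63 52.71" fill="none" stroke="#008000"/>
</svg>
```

(bCNC post)
(Date: synthetic)
G21
G90
G0 X152.47 Y98.45
M3 S850
G1 X40.49 Y126.89 F656
G1 X162.59 Y64.48
G1 X122.72 Y27.81
G1 X47.06 Y97.82
G1 X152.82 Y79.67
M5
G0 X91.67 Y75.96
M3 S850
G1 X119.57 Y68.59 F656
G1 X147.62 Y65.27
G1 X175.81 Y66.00
G1 X204.15 Y70.77
G1 X232.63 Y79.58
M5
G0 X0.00 Y0.00

Since the viewBox matches the mm dimensions, user units are millimetres directly. The only transform is the Y-flip y_m = 132.29 − y_svg.

Shape 1 is a open polyline drawn with `<path>`. Its stroke #008000 means cut at S850, F656. After flipping Y the toolpath is (152.47,98.45) → (40.49,126.89) → (162.59,64.48) → (122.72,27.81) → (47.06,97.82) → (152.82,79.67).

Shape 2 is a quadratic bezier drawn with `<path>`. Its stroke #008000 means cut at S850, F656. After flipping Y the toolpath is (91.67,75.96) → (119.57,68.59) → (147.62,65.27) → (175.81,66.00) → (204.15,70.77) → (232.63,79.58).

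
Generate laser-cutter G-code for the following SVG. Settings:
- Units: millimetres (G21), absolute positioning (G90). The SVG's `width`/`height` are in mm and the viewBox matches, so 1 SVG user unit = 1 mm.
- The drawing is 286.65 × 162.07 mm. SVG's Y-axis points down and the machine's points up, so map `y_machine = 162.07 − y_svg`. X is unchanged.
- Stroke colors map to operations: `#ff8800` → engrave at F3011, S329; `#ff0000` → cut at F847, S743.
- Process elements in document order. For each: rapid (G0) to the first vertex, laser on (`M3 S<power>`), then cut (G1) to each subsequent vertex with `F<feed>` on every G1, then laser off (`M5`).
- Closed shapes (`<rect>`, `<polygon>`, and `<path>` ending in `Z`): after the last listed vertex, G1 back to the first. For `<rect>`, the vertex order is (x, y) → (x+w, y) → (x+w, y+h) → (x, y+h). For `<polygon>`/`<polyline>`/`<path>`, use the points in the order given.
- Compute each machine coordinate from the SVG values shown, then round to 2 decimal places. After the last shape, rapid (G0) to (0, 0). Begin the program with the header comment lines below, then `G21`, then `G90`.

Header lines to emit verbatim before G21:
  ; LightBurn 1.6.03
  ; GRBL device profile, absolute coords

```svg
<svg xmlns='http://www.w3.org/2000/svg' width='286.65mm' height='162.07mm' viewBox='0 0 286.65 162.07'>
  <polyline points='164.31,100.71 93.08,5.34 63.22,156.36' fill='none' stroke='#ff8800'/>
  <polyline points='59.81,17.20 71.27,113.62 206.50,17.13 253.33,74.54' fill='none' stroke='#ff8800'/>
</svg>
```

1 u = 1 mm; y_m = 162.07 − y.

[1] `<polyline>` open polyline, #ff8800→engrave S329 F3011: (164.31,61.36) → (93.08,156.73) → (63.22,5.71)

[2] `<polyline>` open polyline, #ff8800→engrave S329 F3011: (59.81,144.87) → (71.27,48.45) → (206.50,144.94) → (253.33,87.53)

; LightBurn 1.6.03
; GRBL device profile, absolute coords
G21
G90
G0 X164.31 Y61.36
M3 S329
G1 X93.08 Y156.73 F3011
G1 X63.22 Y5.71 F3011
M5
G0 X59.81 Y144.87
M3 S329
G1 X71.27 Y48.45 F3011
G1 X206.50 Y144.94 F3011
G1 X253.33 Y87.53 F3011
M5
G0 X0.00 Y0.00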